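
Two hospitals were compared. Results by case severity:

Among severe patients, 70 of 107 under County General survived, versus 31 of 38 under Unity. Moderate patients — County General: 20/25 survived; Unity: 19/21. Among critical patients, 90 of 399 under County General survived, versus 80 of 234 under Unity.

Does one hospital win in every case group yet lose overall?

Severe: County General 70/107 = 65.4%, Unity 31/38 = 81.6% → Unity
Moderate: County General 20/25 = 80.0%, Unity 19/21 = 90.5% → Unity
Critical: County General 90/399 = 22.6%, Unity 80/234 = 34.2% → Unity
Overall: County General 180/531 = 33.9%, Unity 130/293 = 44.4% → Unity
Unity wins overall and in every case group — no reversal.

No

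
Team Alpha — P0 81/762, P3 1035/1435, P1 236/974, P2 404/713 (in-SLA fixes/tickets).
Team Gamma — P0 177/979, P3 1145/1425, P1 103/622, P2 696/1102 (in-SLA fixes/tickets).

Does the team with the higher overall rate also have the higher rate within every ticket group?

No

P0: Team Alpha 81/762 = 10.6%, Team Gamma 177/979 = 18.1% → Team Gamma
P3: Team Alpha 1035/1435 = 72.1%, Team Gamma 1145/1425 = 80.4% → Team Gamma
P1: Team Alpha 236/974 = 24.2%, Team Gamma 103/622 = 16.6% → Team Alpha
P2: Team Alpha 404/713 = 56.7%, Team Gamma 696/1102 = 63.2% → Team Gamma
Overall: Team Alpha 1756/3884 = 45.2%, Team Gamma 2121/4128 = 51.4% → Team Gamma
Neither sweeps: Team Alpha wins 1 of 4 groups, Team Gamma wins 3. Team Gamma wins overall but not every group — no Simpson reversal.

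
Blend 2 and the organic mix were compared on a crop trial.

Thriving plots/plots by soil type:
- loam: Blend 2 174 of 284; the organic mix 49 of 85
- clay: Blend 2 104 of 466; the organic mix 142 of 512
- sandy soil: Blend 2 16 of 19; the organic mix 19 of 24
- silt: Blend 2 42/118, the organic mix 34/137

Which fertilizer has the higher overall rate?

Blend 2

Loam: Blend 2 174/284 = 61.3%, the organic mix 49/85 = 57.6% → Blend 2
Clay: Blend 2 104/466 = 22.3%, the organic mix 142/512 = 27.7% → the organic mix
Sandy soil: Blend 2 16/19 = 84.2%, the organic mix 19/24 = 79.2% → Blend 2
Silt: Blend 2 42/118 = 35.6%, the organic mix 34/137 = 24.8% → Blend 2
Overall: Blend 2 336/887 = 37.9%, the organic mix 244/758 = 32.2% → Blend 2
(Neither sweeps every soil group, but Blend 2 has the higher pooled rate.)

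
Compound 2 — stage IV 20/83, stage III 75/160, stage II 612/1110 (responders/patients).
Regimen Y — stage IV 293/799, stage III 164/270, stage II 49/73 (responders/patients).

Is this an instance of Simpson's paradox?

Yes

Stage IV: Compound 2 20/83 = 24.1%, Regimen Y 293/799 = 36.7% → Regimen Y
Stage III: Compound 2 75/160 = 46.9%, Regimen Y 164/270 = 60.7% → Regimen Y
Stage II: Compound 2 612/1110 = 55.1%, Regimen Y 49/73 = 67.1% → Regimen Y
Overall: Compound 2 707/1353 = 52.3%, Regimen Y 506/1142 = 44.3% → Compound 2
Regimen Y wins each disease group but Compound 2 wins overall — the comparison reverses. Regimen Y's patients skew toward stage IV, which has a lower base rate.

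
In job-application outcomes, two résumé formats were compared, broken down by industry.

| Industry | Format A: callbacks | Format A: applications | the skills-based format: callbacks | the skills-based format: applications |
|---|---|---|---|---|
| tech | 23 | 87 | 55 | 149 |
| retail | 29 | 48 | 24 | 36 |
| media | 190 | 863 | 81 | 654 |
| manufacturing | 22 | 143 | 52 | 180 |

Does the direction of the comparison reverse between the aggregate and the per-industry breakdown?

No

Tech: Format A 23/87 = 26.4%, the skills-based format 55/149 = 36.9% → the skills-based format
Retail: Format A 29/48 = 60.4%, the skills-based format 24/36 = 66.7% → the skills-based format
Media: Format A 190/863 = 22.0%, the skills-based format 81/654 = 12.4% → Format A
Manufacturing: Format A 22/143 = 15.4%, the skills-based format 52/180 = 28.9% → the skills-based format
Overall: Format A 264/1141 = 23.1%, the skills-based format 212/1019 = 20.8% → Format A
Neither sweeps: Format A wins 1 of 4 groups, the skills-based format wins 3. Format A wins overall but not every group — no Simpson reversal.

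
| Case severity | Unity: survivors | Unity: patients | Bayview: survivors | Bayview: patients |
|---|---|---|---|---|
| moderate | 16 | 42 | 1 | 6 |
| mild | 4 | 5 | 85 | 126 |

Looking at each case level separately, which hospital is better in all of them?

Unity

Moderate: Unity 16/42 = 38.1%, Bayview 1/6 = 16.7% → Unity
Mild: Unity 4/5 = 80.0%, Bayview 85/126 = 67.5% → Unity
Unity has the higher rate in both groups.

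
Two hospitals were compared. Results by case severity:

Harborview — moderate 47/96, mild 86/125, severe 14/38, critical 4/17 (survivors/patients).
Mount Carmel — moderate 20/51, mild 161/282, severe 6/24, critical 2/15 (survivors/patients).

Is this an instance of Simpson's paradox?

Moderate: Harborview 47/96 = 49.0%, Mount Carmel 20/51 = 39.2% → Harborview
Mild: Harborview 86/125 = 68.8%, Mount Carmel 161/282 = 57.1% → Harborview
Severe: Harborview 14/38 = 36.8%, Mount Carmel 6/24 = 25.0% → Harborview
Critical: Harborview 4/17 = 23.5%, Mount Carmel 2/15 = 13.3% → Harborview
Overall: Harborview 151/276 = 54.7%, Mount Carmel 189/372 = 50.8% → Harborview
Harborview wins overall and in every case group — no reversal.

No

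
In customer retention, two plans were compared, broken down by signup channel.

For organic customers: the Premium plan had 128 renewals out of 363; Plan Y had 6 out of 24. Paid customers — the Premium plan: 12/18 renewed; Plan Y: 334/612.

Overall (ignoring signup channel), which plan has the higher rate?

Plan Y

Organic: the Premium plan 128/363 = 35.3%, Plan Y 6/24 = 25.0% → the Premium plan
Paid: the Premium plan 12/18 = 66.7%, Plan Y 334/612 = 54.6% → the Premium plan
Overall: the Premium plan 140/381 = 36.7%, Plan Y 340/636 = 53.5% → Plan Y
(The Premium plan wins every signup group but Plan Y wins overall — the Premium plan's customers skew toward the low-rate organic group.)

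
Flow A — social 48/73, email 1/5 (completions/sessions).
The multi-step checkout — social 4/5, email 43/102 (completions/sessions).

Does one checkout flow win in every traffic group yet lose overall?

Yes

Social: Flow A 48/73 = 65.8%, the multi-step checkout 4/5 = 80.0% → the multi-step checkout
Email: Flow A 1/5 = 20.0%, the multi-step checkout 43/102 = 42.2% → the multi-step checkout
Overall: Flow A 49/78 = 62.8%, the multi-step checkout 47/107 = 43.9% → Flow A
The multi-step checkout wins each traffic group but Flow A wins overall — the comparison reverses. The multi-step checkout's sessions skew toward email, which has a lower base rate.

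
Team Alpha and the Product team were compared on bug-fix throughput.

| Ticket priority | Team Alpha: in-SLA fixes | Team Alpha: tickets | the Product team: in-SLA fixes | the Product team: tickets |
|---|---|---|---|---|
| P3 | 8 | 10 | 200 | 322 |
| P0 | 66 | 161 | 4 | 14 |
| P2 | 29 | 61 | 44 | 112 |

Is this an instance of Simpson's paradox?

Yes

P3: Team Alpha 8/10 = 80.0%, the Product team 200/322 = 62.1% → Team Alpha
P0: Team Alpha 66/161 = 41.0%, the Product team 4/14 = 28.6% → Team Alpha
P2: Team Alpha 29/61 = 47.5%, the Product team 44/112 = 39.3% → Team Alpha
Overall: Team Alpha 103/232 = 44.4%, the Product team 248/448 = 55.4% → the Product team
Team Alpha wins each ticket group but the Product team wins overall — the comparison reverses. Team Alpha's tickets skew toward P0, which has a lower base rate.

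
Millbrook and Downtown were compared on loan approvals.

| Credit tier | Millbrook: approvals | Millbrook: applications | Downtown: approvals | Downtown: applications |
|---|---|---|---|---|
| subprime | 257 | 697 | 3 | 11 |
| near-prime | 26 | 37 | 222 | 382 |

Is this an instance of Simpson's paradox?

Subprime: Millbrook 257/697 = 36.9%, Downtown 3/11 = 27.3% → Millbrook
Near-prime: Millbrook 26/37 = 70.3%, Downtown 222/382 = 58.1% → Millbrook
Overall: Millbrook 283/734 = 38.6%, Downtown 225/393 = 57.3% → Downtown
Millbrook wins each credit group but Downtown wins overall — the comparison reverses. Millbrook's applications skew toward subprime, which has a lower base rate.

Yes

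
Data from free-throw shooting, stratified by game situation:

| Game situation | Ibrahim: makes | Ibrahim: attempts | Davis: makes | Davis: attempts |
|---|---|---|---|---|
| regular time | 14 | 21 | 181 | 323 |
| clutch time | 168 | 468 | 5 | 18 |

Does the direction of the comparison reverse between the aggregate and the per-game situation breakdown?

Regular time: Ibrahim 14/21 = 66.7%, Davis 181/323 = 56.0% → Ibrahim
Clutch time: Ibrahim 168/468 = 35.9%, Davis 5/18 = 27.8% → Ibrahim
Overall: Ibrahim 182/489 = 37.2%, Davis 186/341 = 54.5% → Davis
Ibrahim wins each game group but Davis wins overall — the comparison reverses. Ibrahim's attempts skew toward clutch time, which has a lower base rate.

Yes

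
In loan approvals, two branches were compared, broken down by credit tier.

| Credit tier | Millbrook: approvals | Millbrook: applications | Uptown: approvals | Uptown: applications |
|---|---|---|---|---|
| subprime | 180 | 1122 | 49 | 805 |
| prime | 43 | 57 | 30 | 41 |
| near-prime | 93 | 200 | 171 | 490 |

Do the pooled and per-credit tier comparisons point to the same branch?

Yes

Subprime: Millbrook 180/1122 = 16.0%, Uptown 49/805 = 6.1% → Millbrook
Prime: Millbrook 43/57 = 75.4%, Uptown 30/41 = 73.2% → Millbrook
Near-prime: Millbrook 93/200 = 46.5%, Uptown 171/490 = 34.9% → Millbrook
Overall: Millbrook 316/1379 = 22.9%, Uptown 250/1336 = 18.7% → Millbrook
Millbrook wins overall and in every credit group — no reversal.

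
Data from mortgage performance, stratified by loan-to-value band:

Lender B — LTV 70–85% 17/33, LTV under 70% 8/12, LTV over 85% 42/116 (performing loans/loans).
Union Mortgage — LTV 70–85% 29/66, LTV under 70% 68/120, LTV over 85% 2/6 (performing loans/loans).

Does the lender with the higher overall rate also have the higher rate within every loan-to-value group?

LTV 70–85%: Lender B 17/33 = 51.5%, Union Mortgage 29/66 = 43.9% → Lender B
LTV under 70%: Lender B 8/12 = 66.7%, Union Mortgage 68/120 = 56.7% → Lender B
LTV over 85%: Lender B 42/116 = 36.2%, Union Mortgage 2/6 = 33.3% → Lender B
Overall: Lender B 67/161 = 41.6%, Union Mortgage 99/192 = 51.6% → Union Mortgage
Lender B wins each loan-to-value group but Union Mortgage wins overall — the comparison reverses. Lender B's loans skew toward LTV over 85%, which has a lower base rate.

No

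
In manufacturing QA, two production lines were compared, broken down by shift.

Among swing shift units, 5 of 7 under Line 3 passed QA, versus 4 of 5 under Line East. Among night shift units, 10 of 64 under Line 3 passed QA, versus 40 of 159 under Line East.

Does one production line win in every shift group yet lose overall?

No

Swing shift: Line 3 5/7 = 71.4%, Line East 4/5 = 80.0% → Line East
Night shift: Line 3 10/64 = 15.6%, Line East 40/159 = 25.2% → Line East
Overall: Line 3 15/71 = 21.1%, Line East 44/164 = 26.8% → Line East
Line East wins overall and in every shift group — no reversal.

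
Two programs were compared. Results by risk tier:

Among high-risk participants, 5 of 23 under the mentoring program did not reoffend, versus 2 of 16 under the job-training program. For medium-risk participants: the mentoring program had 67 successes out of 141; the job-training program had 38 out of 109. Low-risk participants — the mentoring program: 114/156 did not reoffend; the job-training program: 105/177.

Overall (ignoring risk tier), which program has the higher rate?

High-risk: the mentoring program 5/23 = 21.7%, the job-training program 2/16 = 12.5% → the mentoring program
Medium-risk: the mentoring program 67/141 = 47.5%, the job-training program 38/109 = 34.9% → the mentoring program
Low-risk: the mentoring program 114/156 = 73.1%, the job-training program 105/177 = 59.3% → the mentoring program
Overall: the mentoring program 186/320 = 58.1%, the job-training program 145/302 = 48.0% → the mentoring program

the mentoring program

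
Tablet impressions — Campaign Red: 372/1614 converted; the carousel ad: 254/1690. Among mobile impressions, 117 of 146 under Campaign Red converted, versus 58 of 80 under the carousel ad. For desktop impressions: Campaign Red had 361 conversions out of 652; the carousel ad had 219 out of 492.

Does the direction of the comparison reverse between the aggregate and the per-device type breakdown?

No

Tablet: Campaign Red 372/1614 = 23.0%, the carousel ad 254/1690 = 15.0% → Campaign Red
Mobile: Campaign Red 117/146 = 80.1%, the carousel ad 58/80 = 72.5% → Campaign Red
Desktop: Campaign Red 361/652 = 55.4%, the carousel ad 219/492 = 44.5% → Campaign Red
Overall: Campaign Red 850/2412 = 35.2%, the carousel ad 531/2262 = 23.5% → Campaign Red
Campaign Red wins overall and in every device group — no reversal.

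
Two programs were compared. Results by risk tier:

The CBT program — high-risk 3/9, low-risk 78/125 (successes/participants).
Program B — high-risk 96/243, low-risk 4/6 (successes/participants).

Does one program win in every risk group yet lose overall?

High-risk: the CBT program 3/9 = 33.3%, Program B 96/243 = 39.5% → Program B
Low-risk: the CBT program 78/125 = 62.4%, Program B 4/6 = 66.7% → Program B
Overall: the CBT program 81/134 = 60.4%, Program B 100/249 = 40.2% → the CBT program
Program B wins each risk group but the CBT program wins overall — the comparison reverses. Program B's participants skew toward high-risk, which has a lower base rate.

Yes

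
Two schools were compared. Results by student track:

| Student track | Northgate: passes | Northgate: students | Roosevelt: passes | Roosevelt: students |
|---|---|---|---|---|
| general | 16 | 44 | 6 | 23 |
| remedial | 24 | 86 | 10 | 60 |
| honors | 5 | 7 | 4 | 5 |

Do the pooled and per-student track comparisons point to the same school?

General: Northgate 16/44 = 36.4%, Roosevelt 6/23 = 26.1% → Northgate
Remedial: Northgate 24/86 = 27.9%, Roosevelt 10/60 = 16.7% → Northgate
Honors: Northgate 5/7 = 71.4%, Roosevelt 4/5 = 80.0% → Roosevelt
Overall: Northgate 45/137 = 32.8%, Roosevelt 20/88 = 22.7% → Northgate
Neither sweeps: Northgate wins 2 of 3 groups, Roosevelt wins 1. Northgate wins overall but not every group — no Simpson reversal.

No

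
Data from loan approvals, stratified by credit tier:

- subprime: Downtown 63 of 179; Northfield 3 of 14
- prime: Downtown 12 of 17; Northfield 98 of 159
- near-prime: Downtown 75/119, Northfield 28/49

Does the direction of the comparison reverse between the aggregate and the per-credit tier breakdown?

Subprime: Downtown 63/179 = 35.2%, Northfield 3/14 = 21.4% → Downtown
Prime: Downtown 12/17 = 70.6%, Northfield 98/159 = 61.6% → Downtown
Near-prime: Downtown 75/119 = 63.0%, Northfield 28/49 = 57.1% → Downtown
Overall: Downtown 150/315 = 47.6%, Northfield 129/222 = 58.1% → Northfield
Downtown wins each credit group but Northfield wins overall — the comparison reverses. Downtown's applications skew toward subprime, which has a lower base rate.

Yes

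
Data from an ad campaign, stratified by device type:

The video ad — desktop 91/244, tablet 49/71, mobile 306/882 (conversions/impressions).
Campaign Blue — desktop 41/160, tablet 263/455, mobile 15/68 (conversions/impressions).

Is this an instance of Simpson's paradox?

Yes

Desktop: the video ad 91/244 = 37.3%, Campaign Blue 41/160 = 25.6% → the video ad
Tablet: the video ad 49/71 = 69.0%, Campaign Blue 263/455 = 57.8% → the video ad
Mobile: the video ad 306/882 = 34.7%, Campaign Blue 15/68 = 22.1% → the video ad
Overall: the video ad 446/1197 = 37.3%, Campaign Blue 319/683 = 46.7% → Campaign Blue
The video ad wins each device group but Campaign Blue wins overall — the comparison reverses. The video ad's impressions skew toward mobile, which has a lower base rate.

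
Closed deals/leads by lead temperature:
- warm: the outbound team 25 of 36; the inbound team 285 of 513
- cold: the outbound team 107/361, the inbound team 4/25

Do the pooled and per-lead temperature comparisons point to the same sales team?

No

Warm: the outbound team 25/36 = 69.4%, the inbound team 285/513 = 55.6% → the outbound team
Cold: the outbound team 107/361 = 29.6%, the inbound team 4/25 = 16.0% → the outbound team
Overall: the outbound team 132/397 = 33.2%, the inbound team 289/538 = 53.7% → the inbound team
The outbound team wins each lead group but the inbound team wins overall — the comparison reverses. The outbound team's leads skew toward cold, which has a lower base rate.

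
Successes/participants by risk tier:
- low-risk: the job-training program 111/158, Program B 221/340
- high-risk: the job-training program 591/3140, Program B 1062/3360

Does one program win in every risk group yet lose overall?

No

Low-risk: the job-training program 111/158 = 70.3%, Program B 221/340 = 65.0% → the job-training program
High-risk: the job-training program 591/3140 = 18.8%, Program B 1062/3360 = 31.6% → Program B
Overall: the job-training program 702/3298 = 21.3%, Program B 1283/3700 = 34.7% → Program B
Neither sweeps: the job-training program wins 1 of 2 groups, Program B wins 1. Program B wins overall but not every group — no Simpson reversal.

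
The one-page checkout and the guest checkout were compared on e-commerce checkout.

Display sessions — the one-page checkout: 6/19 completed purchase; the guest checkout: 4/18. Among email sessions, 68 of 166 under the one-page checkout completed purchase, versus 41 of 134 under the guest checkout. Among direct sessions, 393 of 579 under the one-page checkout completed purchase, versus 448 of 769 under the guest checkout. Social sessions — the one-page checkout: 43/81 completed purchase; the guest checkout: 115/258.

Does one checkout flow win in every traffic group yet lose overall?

No

Display: the one-page checkout 6/19 = 31.6%, the guest checkout 4/18 = 22.2% → the one-page checkout
Email: the one-page checkout 68/166 = 41.0%, the guest checkout 41/134 = 30.6% → the one-page checkout
Direct: the one-page checkout 393/579 = 67.9%, the guest checkout 448/769 = 58.3% → the one-page checkout
Social: the one-page checkout 43/81 = 53.1%, the guest checkout 115/258 = 44.6% → the one-page checkout
Overall: the one-page checkout 510/845 = 60.4%, the guest checkout 608/1179 = 51.6% → the one-page checkout
The one-page checkout wins overall and in every traffic group — no reversal.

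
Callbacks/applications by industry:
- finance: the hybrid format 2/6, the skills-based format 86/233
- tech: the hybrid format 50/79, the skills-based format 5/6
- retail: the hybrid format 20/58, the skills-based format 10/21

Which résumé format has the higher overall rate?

the hybrid format

Finance: the hybrid format 2/6 = 33.3%, the skills-based format 86/233 = 36.9% → the skills-based format
Tech: the hybrid format 50/79 = 63.3%, the skills-based format 5/6 = 83.3% → the skills-based format
Retail: the hybrid format 20/58 = 34.5%, the skills-based format 10/21 = 47.6% → the skills-based format
Overall: the hybrid format 72/143 = 50.3%, the skills-based format 101/260 = 38.8% → the hybrid format
(The skills-based format wins every industry group but the hybrid format wins overall — the skills-based format's applications skew toward the low-rate finance group.)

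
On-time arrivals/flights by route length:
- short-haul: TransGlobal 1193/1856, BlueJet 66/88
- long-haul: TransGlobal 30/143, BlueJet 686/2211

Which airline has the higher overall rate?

TransGlobal

Short-haul: TransGlobal 1193/1856 = 64.3%, BlueJet 66/88 = 75.0% → BlueJet
Long-haul: TransGlobal 30/143 = 21.0%, BlueJet 686/2211 = 31.0% → BlueJet
Overall: TransGlobal 1223/1999 = 61.2%, BlueJet 752/2299 = 32.7% → TransGlobal
(BlueJet wins every route group but TransGlobal wins overall — BlueJet's flights skew toward the low-rate long-haul group.)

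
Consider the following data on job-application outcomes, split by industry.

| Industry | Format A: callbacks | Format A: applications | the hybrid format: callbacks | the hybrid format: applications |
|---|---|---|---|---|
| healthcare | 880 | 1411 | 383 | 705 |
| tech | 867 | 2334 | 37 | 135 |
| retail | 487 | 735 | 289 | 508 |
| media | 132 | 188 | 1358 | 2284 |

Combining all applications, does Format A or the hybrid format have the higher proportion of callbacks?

the hybrid format

Healthcare: Format A 880/1411 = 62.4%, the hybrid format 383/705 = 54.3% → Format A
Tech: Format A 867/2334 = 37.1%, the hybrid format 37/135 = 27.4% → Format A
Retail: Format A 487/735 = 66.3%, the hybrid format 289/508 = 56.9% → Format A
Media: Format A 132/188 = 70.2%, the hybrid format 1358/2284 = 59.5% → Format A
Overall: Format A 2366/4668 = 50.7%, the hybrid format 2067/3632 = 56.9% → the hybrid format
(Format A wins every industry group but the hybrid format wins overall — Format A's applications skew toward the low-rate tech group.)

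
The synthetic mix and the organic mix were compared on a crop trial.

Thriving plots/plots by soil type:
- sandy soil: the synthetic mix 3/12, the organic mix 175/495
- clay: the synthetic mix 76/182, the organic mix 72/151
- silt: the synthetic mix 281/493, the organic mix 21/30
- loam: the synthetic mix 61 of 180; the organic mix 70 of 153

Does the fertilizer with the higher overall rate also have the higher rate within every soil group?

No

Sandy soil: the synthetic mix 3/12 = 25.0%, the organic mix 175/495 = 35.4% → the organic mix
Clay: the synthetic mix 76/182 = 41.8%, the organic mix 72/151 = 47.7% → the organic mix
Silt: the synthetic mix 281/493 = 57.0%, the organic mix 21/30 = 70.0% → the organic mix
Loam: the synthetic mix 61/180 = 33.9%, the organic mix 70/153 = 45.8% → the organic mix
Overall: the synthetic mix 421/867 = 48.6%, the organic mix 338/829 = 40.8% → the synthetic mix
The organic mix wins each soil group but the synthetic mix wins overall — the comparison reverses. The organic mix's plots skew toward sandy soil, which has a lower base rate.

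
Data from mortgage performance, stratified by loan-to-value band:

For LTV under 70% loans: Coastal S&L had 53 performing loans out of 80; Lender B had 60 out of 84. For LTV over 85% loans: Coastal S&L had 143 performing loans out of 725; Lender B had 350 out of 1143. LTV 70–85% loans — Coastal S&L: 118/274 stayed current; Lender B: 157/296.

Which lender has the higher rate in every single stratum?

Lender B

LTV under 70%: Coastal S&L 53/80 = 66.2%, Lender B 60/84 = 71.4% → Lender B
LTV over 85%: Coastal S&L 143/725 = 19.7%, Lender B 350/1143 = 30.6% → Lender B
LTV 70–85%: Coastal S&L 118/274 = 43.1%, Lender B 157/296 = 53.0% → Lender B
Lender B has the higher rate in all 3 groups.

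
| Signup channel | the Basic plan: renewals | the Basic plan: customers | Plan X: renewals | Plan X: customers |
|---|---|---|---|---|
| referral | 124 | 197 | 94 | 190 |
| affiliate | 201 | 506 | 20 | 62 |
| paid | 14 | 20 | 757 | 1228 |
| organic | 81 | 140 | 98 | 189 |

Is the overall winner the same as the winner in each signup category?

Referral: the Basic plan 124/197 = 62.9%, Plan X 94/190 = 49.5% → the Basic plan
Affiliate: the Basic plan 201/506 = 39.7%, Plan X 20/62 = 32.3% → the Basic plan
Paid: the Basic plan 14/20 = 70.0%, Plan X 757/1228 = 61.6% → the Basic plan
Organic: the Basic plan 81/140 = 57.9%, Plan X 98/189 = 51.9% → the Basic plan
Overall: the Basic plan 420/863 = 48.7%, Plan X 969/1669 = 58.1% → Plan X
The Basic plan wins each signup group but Plan X wins overall — the comparison reverses. The Basic plan's customers skew toward affiliate, which has a lower base rate.

No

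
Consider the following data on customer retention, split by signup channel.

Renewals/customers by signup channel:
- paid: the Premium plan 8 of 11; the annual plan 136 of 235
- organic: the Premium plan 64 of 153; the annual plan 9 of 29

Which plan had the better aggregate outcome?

the annual plan

Paid: the Premium plan 8/11 = 72.7%, the annual plan 136/235 = 57.9% → the Premium plan
Organic: the Premium plan 64/153 = 41.8%, the annual plan 9/29 = 31.0% → the Premium plan
Overall: the Premium plan 72/164 = 43.9%, the annual plan 145/264 = 54.9% → the annual plan
(The Premium plan wins every signup group but the annual plan wins overall — the Premium plan's customers skew toward the low-rate organic group.)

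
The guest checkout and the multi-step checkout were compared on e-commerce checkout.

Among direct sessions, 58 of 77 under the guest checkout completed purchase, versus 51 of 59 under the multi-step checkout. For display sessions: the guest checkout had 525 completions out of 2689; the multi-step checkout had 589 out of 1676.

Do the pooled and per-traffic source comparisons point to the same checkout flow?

Direct: the guest checkout 58/77 = 75.3%, the multi-step checkout 51/59 = 86.4% → the multi-step checkout
Display: the guest checkout 525/2689 = 19.5%, the multi-step checkout 589/1676 = 35.1% → the multi-step checkout
Overall: the guest checkout 583/2766 = 21.1%, the multi-step checkout 640/1735 = 36.9% → the multi-step checkout
The multi-step checkout wins overall and in every traffic group — no reversal.

Yes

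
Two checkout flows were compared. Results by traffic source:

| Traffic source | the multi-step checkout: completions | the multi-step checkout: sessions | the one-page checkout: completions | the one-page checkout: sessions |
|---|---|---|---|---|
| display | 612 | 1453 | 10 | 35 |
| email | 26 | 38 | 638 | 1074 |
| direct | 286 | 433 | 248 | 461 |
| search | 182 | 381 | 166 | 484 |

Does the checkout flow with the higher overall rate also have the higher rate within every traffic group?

No

Display: the multi-step checkout 612/1453 = 42.1%, the one-page checkout 10/35 = 28.6% → the multi-step checkout
Email: the multi-step checkout 26/38 = 68.4%, the one-page checkout 638/1074 = 59.4% → the multi-step checkout
Direct: the multi-step checkout 286/433 = 66.1%, the one-page checkout 248/461 = 53.8% → the multi-step checkout
Search: the multi-step checkout 182/381 = 47.8%, the one-page checkout 166/484 = 34.3% → the multi-step checkout
Overall: the multi-step checkout 1106/2305 = 48.0%, the one-page checkout 1062/2054 = 51.7% → the one-page checkout
The multi-step checkout wins each traffic group but the one-page checkout wins overall — the comparison reverses. The multi-step checkout's sessions skew toward display, which has a lower base rate.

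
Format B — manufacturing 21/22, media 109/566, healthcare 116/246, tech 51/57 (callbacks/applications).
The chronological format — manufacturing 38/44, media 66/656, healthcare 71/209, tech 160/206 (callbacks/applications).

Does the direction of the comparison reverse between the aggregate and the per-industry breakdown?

Manufacturing: Format B 21/22 = 95.5%, the chronological format 38/44 = 86.4% → Format B
Media: Format B 109/566 = 19.3%, the chronological format 66/656 = 10.1% → Format B
Healthcare: Format B 116/246 = 47.2%, the chronological format 71/209 = 34.0% → Format B
Tech: Format B 51/57 = 89.5%, the chronological format 160/206 = 77.7% → Format B
Overall: Format B 297/891 = 33.3%, the chronological format 335/1115 = 30.0% → Format B
Format B wins overall and in every industry group — no reversal.

No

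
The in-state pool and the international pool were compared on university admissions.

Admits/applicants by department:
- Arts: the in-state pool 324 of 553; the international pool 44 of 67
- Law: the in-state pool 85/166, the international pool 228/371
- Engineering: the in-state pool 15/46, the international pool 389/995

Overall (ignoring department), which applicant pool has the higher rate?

the in-state pool

Arts: the in-state pool 324/553 = 58.6%, the international pool 44/67 = 65.7% → the international pool
Law: the in-state pool 85/166 = 51.2%, the international pool 228/371 = 61.5% → the international pool
Engineering: the in-state pool 15/46 = 32.6%, the international pool 389/995 = 39.1% → the international pool
Overall: the in-state pool 424/765 = 55.4%, the international pool 661/1433 = 46.1% → the in-state pool
(The international pool wins every department group but the in-state pool wins overall — the international pool's applicants skew toward the low-rate Engineering group.)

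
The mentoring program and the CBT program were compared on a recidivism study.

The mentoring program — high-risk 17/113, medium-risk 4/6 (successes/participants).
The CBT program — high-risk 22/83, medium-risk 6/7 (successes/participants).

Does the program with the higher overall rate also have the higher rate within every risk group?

High-risk: the mentoring program 17/113 = 15.0%, the CBT program 22/83 = 26.5% → the CBT program
Medium-risk: the mentoring program 4/6 = 66.7%, the CBT program 6/7 = 85.7% → the CBT program
Overall: the mentoring program 21/119 = 17.6%, the CBT program 28/90 = 31.1% → the CBT program
The CBT program wins overall and in every risk group — no reversal.

Yes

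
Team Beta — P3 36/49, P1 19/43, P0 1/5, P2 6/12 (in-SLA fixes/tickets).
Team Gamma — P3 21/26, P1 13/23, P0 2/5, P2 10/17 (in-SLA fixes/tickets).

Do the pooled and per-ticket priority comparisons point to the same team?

Yes

P3: Team Beta 36/49 = 73.5%, Team Gamma 21/26 = 80.8% → Team Gamma
P1: Team Beta 19/43 = 44.2%, Team Gamma 13/23 = 56.5% → Team Gamma
P0: Team Beta 1/5 = 20.0%, Team Gamma 2/5 = 40.0% → Team Gamma
P2: Team Beta 6/12 = 50.0%, Team Gamma 10/17 = 58.8% → Team Gamma
Overall: Team Beta 62/109 = 56.9%, Team Gamma 46/71 = 64.8% → Team Gamma
Team Gamma wins overall and in every ticket group — no reversal.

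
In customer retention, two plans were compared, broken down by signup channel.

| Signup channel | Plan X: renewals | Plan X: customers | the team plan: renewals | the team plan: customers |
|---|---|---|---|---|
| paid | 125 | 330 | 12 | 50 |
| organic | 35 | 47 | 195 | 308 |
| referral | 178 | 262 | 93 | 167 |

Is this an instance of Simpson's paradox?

Paid: Plan X 125/330 = 37.9%, the team plan 12/50 = 24.0% → Plan X
Organic: Plan X 35/47 = 74.5%, the team plan 195/308 = 63.3% → Plan X
Referral: Plan X 178/262 = 67.9%, the team plan 93/167 = 55.7% → Plan X
Overall: Plan X 338/639 = 52.9%, the team plan 300/525 = 57.1% → the team plan
Plan X wins each signup group but the team plan wins overall — the comparison reverses. Plan X's customers skew toward paid, which has a lower base rate.

Yes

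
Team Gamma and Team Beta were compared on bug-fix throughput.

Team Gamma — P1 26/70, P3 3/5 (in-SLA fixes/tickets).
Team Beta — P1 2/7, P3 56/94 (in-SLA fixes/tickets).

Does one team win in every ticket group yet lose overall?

P1: Team Gamma 26/70 = 37.1%, Team Beta 2/7 = 28.6% → Team Gamma
P3: Team Gamma 3/5 = 60.0%, Team Beta 56/94 = 59.6% → Team Gamma
Overall: Team Gamma 29/75 = 38.7%, Team Beta 58/101 = 57.4% → Team Beta
Team Gamma wins each ticket group but Team Beta wins overall — the comparison reverses. Team Gamma's tickets skew toward P1, which has a lower base rate.

Yes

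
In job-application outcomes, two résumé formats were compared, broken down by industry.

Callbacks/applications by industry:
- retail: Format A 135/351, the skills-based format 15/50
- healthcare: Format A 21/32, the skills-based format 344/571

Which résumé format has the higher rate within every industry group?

Format A

Retail: Format A 135/351 = 38.5%, the skills-based format 15/50 = 30.0% → Format A
Healthcare: Format A 21/32 = 65.6%, the skills-based format 344/571 = 60.2% → Format A
Format A has the higher rate in both groups.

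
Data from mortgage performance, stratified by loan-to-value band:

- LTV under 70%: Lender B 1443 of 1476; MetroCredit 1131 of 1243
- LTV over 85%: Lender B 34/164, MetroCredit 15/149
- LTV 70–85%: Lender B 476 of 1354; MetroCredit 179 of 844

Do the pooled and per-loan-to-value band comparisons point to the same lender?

LTV under 70%: Lender B 1443/1476 = 97.8%, MetroCredit 1131/1243 = 91.0% → Lender B
LTV over 85%: Lender B 34/164 = 20.7%, MetroCredit 15/149 = 10.1% → Lender B
LTV 70–85%: Lender B 476/1354 = 35.2%, MetroCredit 179/844 = 21.2% → Lender B
Overall: Lender B 1953/2994 = 65.2%, MetroCredit 1325/2236 = 59.3% → Lender B
Lender B wins overall and in every loan-to-value group — no reversal.

Yes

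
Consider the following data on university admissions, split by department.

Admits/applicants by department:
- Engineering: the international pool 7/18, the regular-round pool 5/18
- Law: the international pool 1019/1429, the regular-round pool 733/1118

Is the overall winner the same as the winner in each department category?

Yes

Engineering: the international pool 7/18 = 38.9%, the regular-round pool 5/18 = 27.8% → the international pool
Law: the international pool 1019/1429 = 71.3%, the regular-round pool 733/1118 = 65.6% → the international pool
Overall: the international pool 1026/1447 = 70.9%, the regular-round pool 738/1136 = 65.0% → the international pool
The international pool wins overall and in every department group — no reversal.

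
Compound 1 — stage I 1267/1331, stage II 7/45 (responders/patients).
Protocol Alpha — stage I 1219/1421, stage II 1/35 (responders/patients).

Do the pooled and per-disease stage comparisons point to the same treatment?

Yes

Stage I: Compound 1 1267/1331 = 95.2%, Protocol Alpha 1219/1421 = 85.8% → Compound 1
Stage II: Compound 1 7/45 = 15.6%, Protocol Alpha 1/35 = 2.9% → Compound 1
Overall: Compound 1 1274/1376 = 92.6%, Protocol Alpha 1220/1456 = 83.8% → Compound 1
Compound 1 wins overall and in every disease group — no reversal.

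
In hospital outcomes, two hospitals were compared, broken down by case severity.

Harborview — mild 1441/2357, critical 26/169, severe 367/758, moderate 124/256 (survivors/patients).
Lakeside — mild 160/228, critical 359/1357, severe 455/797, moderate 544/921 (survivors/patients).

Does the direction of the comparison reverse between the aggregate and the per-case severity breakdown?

Mild: Harborview 1441/2357 = 61.1%, Lakeside 160/228 = 70.2% → Lakeside
Critical: Harborview 26/169 = 15.4%, Lakeside 359/1357 = 26.5% → Lakeside
Severe: Harborview 367/758 = 48.4%, Lakeside 455/797 = 57.1% → Lakeside
Moderate: Harborview 124/256 = 48.4%, Lakeside 544/921 = 59.1% → Lakeside
Overall: Harborview 1958/3540 = 55.3%, Lakeside 1518/3303 = 46.0% → Harborview
Lakeside wins each case group but Harborview wins overall — the comparison reverses. Lakeside's patients skew toward critical, which has a lower base rate.

Yes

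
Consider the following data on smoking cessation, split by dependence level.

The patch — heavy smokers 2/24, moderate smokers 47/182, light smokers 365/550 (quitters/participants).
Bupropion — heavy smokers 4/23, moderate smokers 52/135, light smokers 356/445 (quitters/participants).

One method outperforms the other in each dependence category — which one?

Heavy smokers: the patch 2/24 = 8.3%, bupropion 4/23 = 17.4% → bupropion
Moderate smokers: the patch 47/182 = 25.8%, bupropion 52/135 = 38.5% → bupropion
Light smokers: the patch 365/550 = 66.4%, bupropion 356/445 = 80.0% → bupropion
Bupropion has the higher rate in all 3 groups.

bupropion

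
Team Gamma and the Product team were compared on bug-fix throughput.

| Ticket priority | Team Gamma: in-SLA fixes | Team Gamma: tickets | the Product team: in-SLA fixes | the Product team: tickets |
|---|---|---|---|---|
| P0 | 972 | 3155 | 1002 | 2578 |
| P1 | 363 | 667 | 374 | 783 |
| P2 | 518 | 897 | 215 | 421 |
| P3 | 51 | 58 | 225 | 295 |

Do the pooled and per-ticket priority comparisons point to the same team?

No

P0: Team Gamma 972/3155 = 30.8%, the Product team 1002/2578 = 38.9% → the Product team
P1: Team Gamma 363/667 = 54.4%, the Product team 374/783 = 47.8% → Team Gamma
P2: Team Gamma 518/897 = 57.7%, the Product team 215/421 = 51.1% → Team Gamma
P3: Team Gamma 51/58 = 87.9%, the Product team 225/295 = 76.3% → Team Gamma
Overall: Team Gamma 1904/4777 = 39.9%, the Product team 1816/4077 = 44.5% → the Product team
Neither sweeps: Team Gamma wins 3 of 4 groups, the Product team wins 1. The Product team wins overall but not every group — no Simpson reversal.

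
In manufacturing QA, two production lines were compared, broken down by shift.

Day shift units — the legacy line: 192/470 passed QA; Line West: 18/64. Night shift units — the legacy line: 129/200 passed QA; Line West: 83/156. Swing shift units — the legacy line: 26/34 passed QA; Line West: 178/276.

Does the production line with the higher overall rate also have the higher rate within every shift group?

Day shift: the legacy line 192/470 = 40.9%, Line West 18/64 = 28.1% → the legacy line
Night shift: the legacy line 129/200 = 64.5%, Line West 83/156 = 53.2% → the legacy line
Swing shift: the legacy line 26/34 = 76.5%, Line West 178/276 = 64.5% → the legacy line
Overall: the legacy line 347/704 = 49.3%, Line West 279/496 = 56.2% → Line West
The legacy line wins each shift group but Line West wins overall — the comparison reverses. The legacy line's units skew toward day shift, which has a lower base rate.

No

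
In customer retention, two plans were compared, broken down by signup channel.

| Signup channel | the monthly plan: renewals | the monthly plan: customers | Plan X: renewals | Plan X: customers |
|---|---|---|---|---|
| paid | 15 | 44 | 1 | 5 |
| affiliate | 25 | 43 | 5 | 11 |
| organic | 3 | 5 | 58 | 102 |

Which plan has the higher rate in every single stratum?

Paid: the monthly plan 15/44 = 34.1%, Plan X 1/5 = 20.0% → the monthly plan
Affiliate: the monthly plan 25/43 = 58.1%, Plan X 5/11 = 45.5% → the monthly plan
Organic: the monthly plan 3/5 = 60.0%, Plan X 58/102 = 56.9% → the monthly plan
The monthly plan has the higher rate in all 3 groups.

the monthly plan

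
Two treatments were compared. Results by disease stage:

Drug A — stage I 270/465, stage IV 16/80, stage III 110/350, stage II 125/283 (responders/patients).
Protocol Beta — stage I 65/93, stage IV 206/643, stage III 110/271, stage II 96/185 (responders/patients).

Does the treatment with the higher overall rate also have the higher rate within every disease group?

Stage I: Drug A 270/465 = 58.1%, Protocol Beta 65/93 = 69.9% → Protocol Beta
Stage IV: Drug A 16/80 = 20.0%, Protocol Beta 206/643 = 32.0% → Protocol Beta
Stage III: Drug A 110/350 = 31.4%, Protocol Beta 110/271 = 40.6% → Protocol Beta
Stage II: Drug A 125/283 = 44.2%, Protocol Beta 96/185 = 51.9% → Protocol Beta
Overall: Drug A 521/1178 = 44.2%, Protocol Beta 477/1192 = 40.0% → Drug A
Protocol Beta wins each disease group but Drug A wins overall — the comparison reverses. Protocol Beta's patients skew toward stage IV, which has a lower base rate.

No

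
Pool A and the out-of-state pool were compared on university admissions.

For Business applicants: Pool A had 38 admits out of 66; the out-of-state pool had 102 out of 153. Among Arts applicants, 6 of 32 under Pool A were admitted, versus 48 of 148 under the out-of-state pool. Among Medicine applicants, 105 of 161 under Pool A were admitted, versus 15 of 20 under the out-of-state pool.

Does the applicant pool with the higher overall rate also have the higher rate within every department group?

Business: Pool A 38/66 = 57.6%, the out-of-state pool 102/153 = 66.7% → the out-of-state pool
Arts: Pool A 6/32 = 18.8%, the out-of-state pool 48/148 = 32.4% → the out-of-state pool
Medicine: Pool A 105/161 = 65.2%, the out-of-state pool 15/20 = 75.0% → the out-of-state pool
Overall: Pool A 149/259 = 57.5%, the out-of-state pool 165/321 = 51.4% → Pool A
The out-of-state pool wins each department group but Pool A wins overall — the comparison reverses. The out-of-state pool's applicants skew toward Arts, which has a lower base rate.

No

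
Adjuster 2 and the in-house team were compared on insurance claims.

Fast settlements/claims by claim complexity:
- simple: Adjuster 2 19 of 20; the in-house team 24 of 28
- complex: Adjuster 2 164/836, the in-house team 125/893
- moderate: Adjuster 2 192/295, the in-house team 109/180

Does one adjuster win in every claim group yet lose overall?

Simple: Adjuster 2 19/20 = 95.0%, the in-house team 24/28 = 85.7% → Adjuster 2
Complex: Adjuster 2 164/836 = 19.6%, the in-house team 125/893 = 14.0% → Adjuster 2
Moderate: Adjuster 2 192/295 = 65.1%, the in-house team 109/180 = 60.6% → Adjuster 2
Overall: Adjuster 2 375/1151 = 32.6%, the in-house team 258/1101 = 23.4% → Adjuster 2
Adjuster 2 wins overall and in every claim group — no reversal.

No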